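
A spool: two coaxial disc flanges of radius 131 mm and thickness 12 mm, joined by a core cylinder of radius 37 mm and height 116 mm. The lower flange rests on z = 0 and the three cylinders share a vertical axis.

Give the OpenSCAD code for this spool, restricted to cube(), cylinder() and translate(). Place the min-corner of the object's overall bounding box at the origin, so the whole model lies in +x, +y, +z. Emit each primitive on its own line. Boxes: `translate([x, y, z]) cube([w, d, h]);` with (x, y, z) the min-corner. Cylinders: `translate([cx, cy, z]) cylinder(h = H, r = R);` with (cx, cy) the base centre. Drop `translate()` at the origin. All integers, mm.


translate([131, 131, 0]) cylinder(h = 12, r = 131);
translate([131, 131, 12]) cylinder(h = 116, r = 37);
translate([131, 131, 128]) cylinder(h = 12, r = 131);


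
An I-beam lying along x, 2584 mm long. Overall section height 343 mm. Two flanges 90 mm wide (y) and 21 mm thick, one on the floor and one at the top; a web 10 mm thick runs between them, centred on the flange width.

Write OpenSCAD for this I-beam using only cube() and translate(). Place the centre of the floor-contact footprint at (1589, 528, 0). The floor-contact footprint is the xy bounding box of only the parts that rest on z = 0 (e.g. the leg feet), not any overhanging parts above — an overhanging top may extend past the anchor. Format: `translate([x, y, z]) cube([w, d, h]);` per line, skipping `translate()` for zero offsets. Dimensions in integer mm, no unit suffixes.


translate([297, 483, 0]) cube([2584, 90, 21]);
translate([297, 523, 21]) cube([2584, 10, 301]);
translate([297, 483, 322]) cube([2584, 90, 21]);


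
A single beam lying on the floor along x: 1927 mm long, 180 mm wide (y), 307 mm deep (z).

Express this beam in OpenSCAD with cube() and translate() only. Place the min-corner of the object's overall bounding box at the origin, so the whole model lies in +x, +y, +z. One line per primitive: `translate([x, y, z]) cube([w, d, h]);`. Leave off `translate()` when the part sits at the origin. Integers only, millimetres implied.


cube([1927, 180, 307]);


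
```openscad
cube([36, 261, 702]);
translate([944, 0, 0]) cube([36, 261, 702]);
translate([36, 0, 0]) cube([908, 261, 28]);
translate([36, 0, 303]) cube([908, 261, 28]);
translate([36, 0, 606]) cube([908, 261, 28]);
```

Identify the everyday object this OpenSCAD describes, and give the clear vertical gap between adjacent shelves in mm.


A bookshelf. The clear shelf gap is 275 mm.

Two tall side panels with 3 horizontal boards between them — a bookshelf. The first two shelf undersides are at z = 0 and z = 303; with shelf thickness 28, the clear gap is 303 − 0 − 28 = 275 mm.


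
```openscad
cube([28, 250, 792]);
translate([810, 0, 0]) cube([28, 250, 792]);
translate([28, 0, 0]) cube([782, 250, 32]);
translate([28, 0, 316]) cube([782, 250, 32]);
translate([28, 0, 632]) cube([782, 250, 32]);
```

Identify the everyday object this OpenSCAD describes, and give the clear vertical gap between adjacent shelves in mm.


A bookshelf. The clear shelf gap is 284 mm.

Two tall side panels with 3 horizontal boards between them — a bookshelf. The first two shelf undersides are at z = 0 and z = 316; with shelf thickness 32, the clear gap is 316 − 0 − 32 = 284 mm.


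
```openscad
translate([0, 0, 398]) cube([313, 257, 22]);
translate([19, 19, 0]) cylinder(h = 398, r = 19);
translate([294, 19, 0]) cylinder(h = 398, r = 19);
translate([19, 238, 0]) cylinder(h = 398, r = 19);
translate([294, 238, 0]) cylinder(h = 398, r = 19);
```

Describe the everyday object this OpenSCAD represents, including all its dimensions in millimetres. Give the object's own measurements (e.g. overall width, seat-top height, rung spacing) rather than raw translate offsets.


A four-legged stool. The seat is a 313×257×22 mm slab whose top surface is at z = 420 mm; four round legs, each 38 mm in diameter, run from the floor (z = 0) to the underside of the seat, each leg's axis is inset half a diameter from the nearest pair of seat edges (so the leg's bounding box is flush with the corner).


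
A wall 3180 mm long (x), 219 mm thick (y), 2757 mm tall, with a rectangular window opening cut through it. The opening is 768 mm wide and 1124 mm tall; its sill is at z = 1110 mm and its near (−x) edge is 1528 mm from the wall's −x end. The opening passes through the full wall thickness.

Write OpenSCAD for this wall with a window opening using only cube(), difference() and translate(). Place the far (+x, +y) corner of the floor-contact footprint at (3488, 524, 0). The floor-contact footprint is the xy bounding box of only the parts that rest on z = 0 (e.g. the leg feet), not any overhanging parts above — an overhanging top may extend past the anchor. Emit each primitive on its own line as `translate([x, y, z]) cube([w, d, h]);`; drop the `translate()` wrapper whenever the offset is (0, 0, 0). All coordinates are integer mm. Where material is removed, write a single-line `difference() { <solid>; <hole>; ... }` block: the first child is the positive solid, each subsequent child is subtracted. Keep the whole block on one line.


difference() { translate([308, 305, 0]) cube([3180, 219, 2757]); translate([1836, 305, 1110]) cube([768, 219, 1124]); }


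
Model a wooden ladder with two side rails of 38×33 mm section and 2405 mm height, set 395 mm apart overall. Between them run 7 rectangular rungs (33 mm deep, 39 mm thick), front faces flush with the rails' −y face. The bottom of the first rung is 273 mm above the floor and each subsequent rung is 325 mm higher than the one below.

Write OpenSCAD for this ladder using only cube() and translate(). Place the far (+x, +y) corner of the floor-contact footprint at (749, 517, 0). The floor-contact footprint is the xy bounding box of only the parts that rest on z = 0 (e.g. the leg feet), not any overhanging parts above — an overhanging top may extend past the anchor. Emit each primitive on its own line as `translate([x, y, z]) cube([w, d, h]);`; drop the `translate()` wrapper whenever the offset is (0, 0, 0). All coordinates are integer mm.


translate([354, 484, 0]) cube([38, 33, 2405]);
translate([711, 484, 0]) cube([38, 33, 2405]);
translate([392, 484, 273]) cube([319, 33, 39]);
translate([392, 484, 598]) cube([319, 33, 39]);
translate([392, 484, 923]) cube([319, 33, 39]);
translate([392, 484, 1248]) cube([319, 33, 39]);
translate([392, 484, 1573]) cube([319, 33, 39]);
translate([392, 484, 1898]) cube([319, 33, 39]);
translate([392, 484, 2223]) cube([319, 33, 39]);


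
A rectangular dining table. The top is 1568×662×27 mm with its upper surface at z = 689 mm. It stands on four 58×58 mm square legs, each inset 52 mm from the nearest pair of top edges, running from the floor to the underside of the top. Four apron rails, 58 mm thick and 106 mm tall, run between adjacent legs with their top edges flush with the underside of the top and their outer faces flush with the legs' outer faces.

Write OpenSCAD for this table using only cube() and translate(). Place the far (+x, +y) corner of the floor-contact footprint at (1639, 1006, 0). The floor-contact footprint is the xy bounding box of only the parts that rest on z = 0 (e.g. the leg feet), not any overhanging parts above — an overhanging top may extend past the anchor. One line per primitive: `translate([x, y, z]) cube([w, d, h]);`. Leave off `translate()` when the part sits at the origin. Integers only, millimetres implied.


translate([123, 396, 662]) cube([1568, 662, 27]);
translate([175, 448, 0]) cube([58, 58, 662]);
translate([1581, 448, 0]) cube([58, 58, 662]);
translate([175, 948, 0]) cube([58, 58, 662]);
translate([1581, 948, 0]) cube([58, 58, 662]);
translate([233, 448, 556]) cube([1348, 58, 106]);
translate([233, 948, 556]) cube([1348, 58, 106]);
translate([175, 506, 556]) cube([58, 442, 106]);
translate([1581, 506, 556]) cube([58, 442, 106]);


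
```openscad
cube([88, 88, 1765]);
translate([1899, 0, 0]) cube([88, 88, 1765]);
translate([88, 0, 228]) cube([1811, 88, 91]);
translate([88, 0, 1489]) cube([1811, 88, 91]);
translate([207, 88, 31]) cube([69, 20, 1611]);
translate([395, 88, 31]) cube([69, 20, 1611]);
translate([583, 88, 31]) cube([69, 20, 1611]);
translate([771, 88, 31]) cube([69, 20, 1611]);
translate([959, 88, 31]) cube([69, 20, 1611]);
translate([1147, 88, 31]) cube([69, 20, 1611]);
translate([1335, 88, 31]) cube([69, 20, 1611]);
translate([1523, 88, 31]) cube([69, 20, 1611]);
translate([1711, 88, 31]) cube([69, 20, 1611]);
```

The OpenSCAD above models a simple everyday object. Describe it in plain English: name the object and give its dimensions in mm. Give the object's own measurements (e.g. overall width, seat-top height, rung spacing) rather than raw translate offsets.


A fence section. Two 88×88 mm posts, 1765 mm tall, stand on the floor with a clear span of 1811 mm between their inner faces. Two horizontal rails of 88×91 mm section span the gap between the posts with their undersides at z = 228 mm and z = 1489 mm, flush with the posts' −y face. 9 pickets, each 69 mm wide, 20 mm thick and 1611 mm tall, are fixed to the +y face of the rails with their bottoms at z = 31 mm, spaced across the span with a 119 mm gap after the −x post and between neighbouring pickets and before the +x post.


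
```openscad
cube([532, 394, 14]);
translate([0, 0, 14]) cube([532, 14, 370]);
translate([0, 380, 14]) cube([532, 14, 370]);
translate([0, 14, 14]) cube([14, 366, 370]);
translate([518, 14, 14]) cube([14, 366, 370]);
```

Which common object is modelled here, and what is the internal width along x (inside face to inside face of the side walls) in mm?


An open box. The internal width is 504 mm.

A 532×394 base slab with four walls standing on it — an open box. The base is 532 mm wide and the walls are 14 mm thick, so the internal width is 532 − 2 × 14 = 504 mm.


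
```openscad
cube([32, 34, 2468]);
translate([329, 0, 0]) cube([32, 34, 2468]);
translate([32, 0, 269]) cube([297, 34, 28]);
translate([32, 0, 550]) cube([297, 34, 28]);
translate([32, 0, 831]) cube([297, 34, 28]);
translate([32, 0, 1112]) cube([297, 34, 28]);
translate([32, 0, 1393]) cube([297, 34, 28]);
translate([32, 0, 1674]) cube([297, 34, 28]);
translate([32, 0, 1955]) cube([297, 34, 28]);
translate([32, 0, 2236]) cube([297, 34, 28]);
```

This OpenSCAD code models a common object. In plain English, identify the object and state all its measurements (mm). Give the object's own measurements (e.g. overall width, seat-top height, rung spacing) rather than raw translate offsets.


A straight ladder. Two 32×34 mm vertical rails, 2468 mm tall, stand 361 mm apart (outside-to-outside) with their front faces coplanar on the −y side. 8 rungs, each 34 mm deep and 28 mm tall, span between the inner faces of the rails, front faces flush with the rails. The lowest rung's underside is at z = 269 mm and rungs are spaced 281 mm apart (underside to underside).


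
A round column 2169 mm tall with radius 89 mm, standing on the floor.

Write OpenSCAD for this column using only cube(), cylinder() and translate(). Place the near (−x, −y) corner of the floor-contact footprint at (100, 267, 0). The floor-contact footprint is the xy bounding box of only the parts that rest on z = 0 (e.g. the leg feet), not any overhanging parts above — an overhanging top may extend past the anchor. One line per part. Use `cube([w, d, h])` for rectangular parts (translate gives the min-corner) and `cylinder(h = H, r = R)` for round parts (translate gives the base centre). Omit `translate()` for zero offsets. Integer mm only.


translate([189, 356, 0]) cylinder(h = 2169, r = 89);


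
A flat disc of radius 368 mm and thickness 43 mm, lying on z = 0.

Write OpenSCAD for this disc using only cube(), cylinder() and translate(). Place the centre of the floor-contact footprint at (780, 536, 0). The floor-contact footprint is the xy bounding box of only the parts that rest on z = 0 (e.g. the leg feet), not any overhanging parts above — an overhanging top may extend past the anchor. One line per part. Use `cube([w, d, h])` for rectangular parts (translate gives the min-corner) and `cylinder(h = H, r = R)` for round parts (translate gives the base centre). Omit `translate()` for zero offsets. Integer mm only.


translate([780, 536, 0]) cylinder(h = 43, r = 368);


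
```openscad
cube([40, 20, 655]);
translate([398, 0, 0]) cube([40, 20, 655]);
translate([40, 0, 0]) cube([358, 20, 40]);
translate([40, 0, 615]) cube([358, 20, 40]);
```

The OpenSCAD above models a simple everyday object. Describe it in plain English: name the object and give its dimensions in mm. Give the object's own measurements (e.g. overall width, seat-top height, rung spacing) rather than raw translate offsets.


A rectangular picture frame lying in the x–z plane (depth along y). The opening is 358 mm wide (x) by 575 mm tall (z), surrounded by a border 40 mm wide on all four sides. The frame is 20 mm deep and is made of two full-height vertical stiles with two horizontal rails fitted between them.


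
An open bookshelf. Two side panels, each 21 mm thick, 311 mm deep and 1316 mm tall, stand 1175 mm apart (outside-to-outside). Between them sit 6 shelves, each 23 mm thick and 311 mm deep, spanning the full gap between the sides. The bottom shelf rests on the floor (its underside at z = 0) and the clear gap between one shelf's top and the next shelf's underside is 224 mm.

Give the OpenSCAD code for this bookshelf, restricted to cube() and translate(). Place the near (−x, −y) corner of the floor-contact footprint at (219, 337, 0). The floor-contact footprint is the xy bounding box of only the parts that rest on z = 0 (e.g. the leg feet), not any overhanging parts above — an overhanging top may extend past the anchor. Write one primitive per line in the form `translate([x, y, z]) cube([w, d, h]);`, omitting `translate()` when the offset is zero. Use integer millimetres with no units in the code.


translate([219, 337, 0]) cube([21, 311, 1316]);
translate([1373, 337, 0]) cube([21, 311, 1316]);
translate([240, 337, 0]) cube([1133, 311, 23]);
translate([240, 337, 247]) cube([1133, 311, 23]);
translate([240, 337, 494]) cube([1133, 311, 23]);
translate([240, 337, 741]) cube([1133, 311, 23]);
translate([240, 337, 988]) cube([1133, 311, 23]);
translate([240, 337, 1235]) cube([1133, 311, 23]);


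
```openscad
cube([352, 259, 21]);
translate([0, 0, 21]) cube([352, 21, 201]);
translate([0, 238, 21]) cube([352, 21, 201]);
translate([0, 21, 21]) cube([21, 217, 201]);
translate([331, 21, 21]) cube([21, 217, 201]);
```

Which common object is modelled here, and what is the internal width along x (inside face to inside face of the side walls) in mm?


An open box. The internal width is 310 mm.

A 352×259 base slab with four walls standing on it — an open box. The base is 352 mm wide and the walls are 21 mm thick, so the internal width is 352 − 2 × 21 = 310 mm.


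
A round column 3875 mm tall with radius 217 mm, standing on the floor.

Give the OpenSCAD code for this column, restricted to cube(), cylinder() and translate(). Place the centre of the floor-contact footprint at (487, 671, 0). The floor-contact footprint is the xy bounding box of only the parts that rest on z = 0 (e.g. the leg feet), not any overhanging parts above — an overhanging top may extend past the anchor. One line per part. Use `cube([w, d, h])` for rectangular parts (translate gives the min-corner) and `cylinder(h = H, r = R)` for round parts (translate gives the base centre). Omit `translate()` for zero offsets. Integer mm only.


translate([487, 671, 0]) cylinder(h = 3875, r = 217);


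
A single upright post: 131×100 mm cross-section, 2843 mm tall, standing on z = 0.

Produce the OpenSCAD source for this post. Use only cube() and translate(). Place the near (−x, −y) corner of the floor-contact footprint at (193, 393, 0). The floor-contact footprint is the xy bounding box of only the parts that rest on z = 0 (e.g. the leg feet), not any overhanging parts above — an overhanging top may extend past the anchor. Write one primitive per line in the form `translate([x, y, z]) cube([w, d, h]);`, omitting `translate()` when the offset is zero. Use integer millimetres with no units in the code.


translate([193, 393, 0]) cube([131, 100, 2843]);


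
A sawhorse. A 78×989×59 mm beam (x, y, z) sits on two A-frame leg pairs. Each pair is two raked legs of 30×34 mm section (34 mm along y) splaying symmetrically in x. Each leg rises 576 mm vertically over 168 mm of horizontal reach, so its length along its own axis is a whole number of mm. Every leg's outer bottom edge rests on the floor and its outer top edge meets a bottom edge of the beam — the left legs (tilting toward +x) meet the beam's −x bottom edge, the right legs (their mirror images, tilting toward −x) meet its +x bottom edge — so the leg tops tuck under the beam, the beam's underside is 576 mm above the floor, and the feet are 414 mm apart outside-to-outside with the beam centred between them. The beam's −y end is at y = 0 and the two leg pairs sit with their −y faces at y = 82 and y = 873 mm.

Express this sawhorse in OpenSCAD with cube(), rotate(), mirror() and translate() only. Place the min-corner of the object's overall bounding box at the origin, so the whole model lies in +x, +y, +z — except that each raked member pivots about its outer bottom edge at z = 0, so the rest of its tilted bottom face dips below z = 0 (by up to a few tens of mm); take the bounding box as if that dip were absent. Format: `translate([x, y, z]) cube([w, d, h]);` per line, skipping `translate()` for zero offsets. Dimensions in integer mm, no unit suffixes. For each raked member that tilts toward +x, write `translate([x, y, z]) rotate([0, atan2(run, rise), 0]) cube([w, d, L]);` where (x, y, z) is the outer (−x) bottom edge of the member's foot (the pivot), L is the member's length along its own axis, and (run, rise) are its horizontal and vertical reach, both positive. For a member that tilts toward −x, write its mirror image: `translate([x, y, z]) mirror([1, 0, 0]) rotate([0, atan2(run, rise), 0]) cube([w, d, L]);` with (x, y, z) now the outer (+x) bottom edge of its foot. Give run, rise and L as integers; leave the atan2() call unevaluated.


translate([168, 0, 576]) cube([78, 989, 59]);
translate([0, 82, 0]) rotate([0, atan2(168, 576), 0]) cube([30, 34, 600]);
translate([414, 82, 0]) mirror([1, 0, 0]) rotate([0, atan2(168, 576), 0]) cube([30, 34, 600]);
translate([0, 873, 0]) rotate([0, atan2(168, 576), 0]) cube([30, 34, 600]);
translate([414, 873, 0]) mirror([1, 0, 0]) rotate([0, atan2(168, 576), 0]) cube([30, 34, 600]);


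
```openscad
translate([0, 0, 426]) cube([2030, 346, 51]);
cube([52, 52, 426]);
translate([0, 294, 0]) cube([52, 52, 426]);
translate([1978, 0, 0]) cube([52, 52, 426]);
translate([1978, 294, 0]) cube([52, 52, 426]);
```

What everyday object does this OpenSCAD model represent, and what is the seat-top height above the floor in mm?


A bench. The seat-top height is 477 mm.

A long slab on four corner posts — a bench. The slab sits at z = 426 with thickness 51, so the top is 426 + 51 = 477 mm.


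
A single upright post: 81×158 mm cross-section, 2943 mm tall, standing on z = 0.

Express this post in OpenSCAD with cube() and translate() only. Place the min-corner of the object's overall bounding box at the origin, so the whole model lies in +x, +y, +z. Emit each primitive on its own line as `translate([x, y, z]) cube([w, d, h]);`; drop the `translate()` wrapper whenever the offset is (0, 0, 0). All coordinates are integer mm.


cube([81, 158, 2943]);


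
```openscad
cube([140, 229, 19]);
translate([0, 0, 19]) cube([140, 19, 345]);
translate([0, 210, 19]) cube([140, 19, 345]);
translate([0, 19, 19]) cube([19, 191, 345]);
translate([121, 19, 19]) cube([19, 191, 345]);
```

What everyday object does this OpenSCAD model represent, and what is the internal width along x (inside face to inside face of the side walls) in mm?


An open box. The internal width is 102 mm.

A 140×229 base slab with four walls standing on it — an open box. The base is 140 mm wide and the walls are 19 mm thick, so the internal width is 140 − 2 × 19 = 102 mm.


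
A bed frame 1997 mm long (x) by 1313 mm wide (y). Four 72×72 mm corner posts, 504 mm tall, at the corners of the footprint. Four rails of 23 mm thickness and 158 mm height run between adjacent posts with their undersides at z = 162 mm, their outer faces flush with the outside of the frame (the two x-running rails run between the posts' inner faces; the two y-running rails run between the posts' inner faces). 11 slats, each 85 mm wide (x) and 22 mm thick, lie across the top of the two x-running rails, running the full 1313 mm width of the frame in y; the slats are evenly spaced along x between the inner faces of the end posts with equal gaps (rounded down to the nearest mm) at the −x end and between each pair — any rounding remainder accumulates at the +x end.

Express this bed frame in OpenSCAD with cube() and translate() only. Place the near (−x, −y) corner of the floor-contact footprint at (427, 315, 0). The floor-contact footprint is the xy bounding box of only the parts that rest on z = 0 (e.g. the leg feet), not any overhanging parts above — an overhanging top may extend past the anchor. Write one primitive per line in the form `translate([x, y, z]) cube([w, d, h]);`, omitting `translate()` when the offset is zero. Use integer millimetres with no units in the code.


translate([427, 315, 0]) cube([72, 72, 504]);
translate([427, 1556, 0]) cube([72, 72, 504]);
translate([2352, 315, 0]) cube([72, 72, 504]);
translate([2352, 1556, 0]) cube([72, 72, 504]);
translate([499, 315, 162]) cube([1853, 23, 158]);
translate([499, 1605, 162]) cube([1853, 23, 158]);
translate([427, 387, 162]) cube([23, 1169, 158]);
translate([2401, 387, 162]) cube([23, 1169, 158]);
translate([575, 315, 320]) cube([85, 1313, 22]);
translate([736, 315, 320]) cube([85, 1313, 22]);
translate([897, 315, 320]) cube([85, 1313, 22]);
translate([1058, 315, 320]) cube([85, 1313, 22]);
translate([1219, 315, 320]) cube([85, 1313, 22]);
translate([1380, 315, 320]) cube([85, 1313, 22]);
translate([1541, 315, 320]) cube([85, 1313, 22]);
translate([1702, 315, 320]) cube([85, 1313, 22]);
translate([1863, 315, 320]) cube([85, 1313, 22]);
translate([2024, 315, 320]) cube([85, 1313, 22]);
translate([2185, 315, 320]) cube([85, 1313, 22]);


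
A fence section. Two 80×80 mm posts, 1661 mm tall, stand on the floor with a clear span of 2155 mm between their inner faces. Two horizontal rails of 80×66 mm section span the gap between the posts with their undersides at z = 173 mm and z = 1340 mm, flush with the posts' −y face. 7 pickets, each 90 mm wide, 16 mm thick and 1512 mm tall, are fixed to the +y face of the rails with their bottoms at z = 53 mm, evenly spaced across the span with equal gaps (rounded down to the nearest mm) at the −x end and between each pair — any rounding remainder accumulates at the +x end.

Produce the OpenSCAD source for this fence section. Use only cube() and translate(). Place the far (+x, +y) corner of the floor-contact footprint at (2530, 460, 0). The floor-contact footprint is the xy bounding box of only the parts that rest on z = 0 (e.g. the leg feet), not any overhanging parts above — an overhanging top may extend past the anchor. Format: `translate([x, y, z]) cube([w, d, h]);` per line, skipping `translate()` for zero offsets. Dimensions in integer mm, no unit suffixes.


translate([215, 380, 0]) cube([80, 80, 1661]);
translate([2450, 380, 0]) cube([80, 80, 1661]);
translate([295, 380, 173]) cube([2155, 80, 66]);
translate([295, 380, 1340]) cube([2155, 80, 66]);
translate([485, 460, 53]) cube([90, 16, 1512]);
translate([765, 460, 53]) cube([90, 16, 1512]);
translate([1045, 460, 53]) cube([90, 16, 1512]);
translate([1325, 460, 53]) cube([90, 16, 1512]);
translate([1605, 460, 53]) cube([90, 16, 1512]);
translate([1885, 460, 53]) cube([90, 16, 1512]);
translate([2165, 460, 53]) cube([90, 16, 1512]);


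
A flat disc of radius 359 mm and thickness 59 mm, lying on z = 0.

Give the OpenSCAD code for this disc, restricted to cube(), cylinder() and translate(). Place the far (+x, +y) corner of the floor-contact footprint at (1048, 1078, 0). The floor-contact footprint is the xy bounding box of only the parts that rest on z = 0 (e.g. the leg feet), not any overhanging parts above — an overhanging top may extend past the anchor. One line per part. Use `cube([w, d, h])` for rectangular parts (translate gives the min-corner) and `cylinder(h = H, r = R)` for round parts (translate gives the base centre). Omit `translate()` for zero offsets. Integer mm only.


translate([689, 719, 0]) cylinder(h = 59, r = 359);


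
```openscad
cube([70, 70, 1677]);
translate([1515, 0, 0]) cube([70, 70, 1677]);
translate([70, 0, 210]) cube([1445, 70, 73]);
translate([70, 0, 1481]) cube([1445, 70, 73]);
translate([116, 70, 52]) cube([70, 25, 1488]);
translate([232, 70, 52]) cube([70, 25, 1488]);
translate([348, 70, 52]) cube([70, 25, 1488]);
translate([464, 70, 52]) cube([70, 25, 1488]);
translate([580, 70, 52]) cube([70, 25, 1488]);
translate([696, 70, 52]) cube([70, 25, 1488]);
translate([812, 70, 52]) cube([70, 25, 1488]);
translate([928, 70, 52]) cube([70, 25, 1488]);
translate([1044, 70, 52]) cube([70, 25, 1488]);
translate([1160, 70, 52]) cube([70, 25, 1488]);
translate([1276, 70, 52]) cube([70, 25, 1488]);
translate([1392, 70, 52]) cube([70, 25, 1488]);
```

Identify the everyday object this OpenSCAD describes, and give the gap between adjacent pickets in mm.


A fence section. The picket gap is 46 mm.

Two posts, two rails, 12 pickets — a fence section. Span 1445 mm holds 12 pickets of 70 mm with 13 equal gaps: ⌊(1445 − 12·70) / 13⌋ = 46 mm.


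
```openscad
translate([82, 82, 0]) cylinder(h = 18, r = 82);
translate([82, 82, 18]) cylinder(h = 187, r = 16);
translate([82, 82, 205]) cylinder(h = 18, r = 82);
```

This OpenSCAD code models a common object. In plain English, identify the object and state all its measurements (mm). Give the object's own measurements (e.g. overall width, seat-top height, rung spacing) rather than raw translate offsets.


A spool: two coaxial disc flanges of radius 82 mm and thickness 18 mm, joined by a core cylinder of radius 16 mm and height 187 mm. The lower flange rests on z = 0 and the three cylinders share a vertical axis.


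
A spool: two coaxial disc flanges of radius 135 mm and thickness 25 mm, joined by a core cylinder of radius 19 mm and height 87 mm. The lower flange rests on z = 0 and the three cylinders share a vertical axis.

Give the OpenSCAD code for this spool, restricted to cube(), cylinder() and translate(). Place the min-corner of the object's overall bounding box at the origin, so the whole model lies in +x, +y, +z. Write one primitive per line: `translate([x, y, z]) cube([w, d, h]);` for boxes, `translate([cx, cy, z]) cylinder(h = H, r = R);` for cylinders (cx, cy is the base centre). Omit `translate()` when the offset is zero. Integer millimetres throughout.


translate([135, 135, 0]) cylinder(h = 25, r = 135);
translate([135, 135, 25]) cylinder(h = 87, r = 19);
translate([135, 135, 112]) cylinder(h = 25, r = 135);


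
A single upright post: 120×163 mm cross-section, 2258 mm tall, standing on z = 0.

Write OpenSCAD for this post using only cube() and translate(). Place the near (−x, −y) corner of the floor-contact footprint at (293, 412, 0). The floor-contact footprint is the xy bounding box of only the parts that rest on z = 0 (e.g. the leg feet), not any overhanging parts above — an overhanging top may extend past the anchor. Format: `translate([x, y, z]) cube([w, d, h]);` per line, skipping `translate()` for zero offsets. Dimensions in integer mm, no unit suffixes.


translate([293, 412, 0]) cube([120, 163, 2258]);


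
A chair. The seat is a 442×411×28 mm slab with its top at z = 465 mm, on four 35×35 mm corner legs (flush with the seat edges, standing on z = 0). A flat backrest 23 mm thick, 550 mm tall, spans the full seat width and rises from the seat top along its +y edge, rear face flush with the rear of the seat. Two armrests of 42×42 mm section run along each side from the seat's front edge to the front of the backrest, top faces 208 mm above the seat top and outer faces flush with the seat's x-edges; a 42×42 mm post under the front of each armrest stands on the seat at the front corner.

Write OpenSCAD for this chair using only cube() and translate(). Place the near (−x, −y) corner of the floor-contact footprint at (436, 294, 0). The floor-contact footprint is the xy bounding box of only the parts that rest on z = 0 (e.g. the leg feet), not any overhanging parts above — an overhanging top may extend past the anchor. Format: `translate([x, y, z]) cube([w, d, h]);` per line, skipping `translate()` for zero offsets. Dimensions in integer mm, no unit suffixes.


// leg_h = 465 - 28 = 437
// arm post h = 208 - 42 = 166
translate([436, 294, 437]) cube([442, 411, 28]);
translate([436, 294, 0]) cube([35, 35, 437]);
translate([843, 294, 0]) cube([35, 35, 437]);
translate([436, 670, 0]) cube([35, 35, 437]);
translate([843, 670, 0]) cube([35, 35, 437]);
translate([436, 682, 465]) cube([442, 23, 550]);
translate([436, 294, 631]) cube([42, 388, 42]);
translate([836, 294, 631]) cube([42, 388, 42]);
translate([436, 294, 465]) cube([42, 42, 166]);
translate([836, 294, 465]) cube([42, 42, 166]);


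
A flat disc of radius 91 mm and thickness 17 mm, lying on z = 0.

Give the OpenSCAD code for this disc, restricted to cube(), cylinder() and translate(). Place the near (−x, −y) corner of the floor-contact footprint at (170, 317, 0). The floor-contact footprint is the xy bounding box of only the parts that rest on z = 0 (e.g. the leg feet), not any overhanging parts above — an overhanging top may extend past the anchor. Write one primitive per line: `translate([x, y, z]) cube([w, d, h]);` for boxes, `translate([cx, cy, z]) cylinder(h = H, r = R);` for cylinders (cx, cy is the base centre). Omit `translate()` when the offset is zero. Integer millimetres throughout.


translate([261, 408, 0]) cylinder(h = 17, r = 91);


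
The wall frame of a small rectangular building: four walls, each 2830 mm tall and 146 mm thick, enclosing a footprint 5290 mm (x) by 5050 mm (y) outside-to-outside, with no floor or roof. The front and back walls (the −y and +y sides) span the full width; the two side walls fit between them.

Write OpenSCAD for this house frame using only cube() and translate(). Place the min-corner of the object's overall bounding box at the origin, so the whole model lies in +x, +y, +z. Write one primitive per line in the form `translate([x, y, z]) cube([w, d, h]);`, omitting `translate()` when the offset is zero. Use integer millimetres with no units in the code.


cube([5290, 146, 2830]);
translate([0, 4904, 0]) cube([5290, 146, 2830]);
translate([0, 146, 0]) cube([146, 4758, 2830]);
translate([5144, 146, 0]) cube([146, 4758, 2830]);


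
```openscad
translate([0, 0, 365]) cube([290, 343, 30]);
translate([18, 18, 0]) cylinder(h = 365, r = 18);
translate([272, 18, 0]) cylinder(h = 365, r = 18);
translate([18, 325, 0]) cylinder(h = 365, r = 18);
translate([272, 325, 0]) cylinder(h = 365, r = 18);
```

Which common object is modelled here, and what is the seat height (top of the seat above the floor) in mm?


A stool. The seat height is 395 mm.

A 290×343×30 slab at z = 365 on four corner cylinders — a stool. The seat top is 365 + 30 = 395 mm.


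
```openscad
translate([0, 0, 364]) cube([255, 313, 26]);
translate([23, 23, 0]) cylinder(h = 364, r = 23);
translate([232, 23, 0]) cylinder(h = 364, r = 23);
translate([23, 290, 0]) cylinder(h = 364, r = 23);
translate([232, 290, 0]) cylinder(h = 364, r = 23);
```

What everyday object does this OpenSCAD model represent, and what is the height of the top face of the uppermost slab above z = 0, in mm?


A stool. The seat height is 390 mm.

A 255×313×26 slab at z = 364 on four corner cylinders — a stool. The seat top is 364 + 26 = 390 mm.


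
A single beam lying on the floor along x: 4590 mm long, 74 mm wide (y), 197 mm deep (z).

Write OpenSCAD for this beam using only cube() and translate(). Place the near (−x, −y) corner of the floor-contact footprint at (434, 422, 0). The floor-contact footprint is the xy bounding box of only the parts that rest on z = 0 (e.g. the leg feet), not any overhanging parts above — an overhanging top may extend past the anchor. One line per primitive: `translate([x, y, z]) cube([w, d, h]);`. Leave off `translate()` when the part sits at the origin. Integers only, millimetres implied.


translate([434, 422, 0]) cube([4590, 74, 197]);


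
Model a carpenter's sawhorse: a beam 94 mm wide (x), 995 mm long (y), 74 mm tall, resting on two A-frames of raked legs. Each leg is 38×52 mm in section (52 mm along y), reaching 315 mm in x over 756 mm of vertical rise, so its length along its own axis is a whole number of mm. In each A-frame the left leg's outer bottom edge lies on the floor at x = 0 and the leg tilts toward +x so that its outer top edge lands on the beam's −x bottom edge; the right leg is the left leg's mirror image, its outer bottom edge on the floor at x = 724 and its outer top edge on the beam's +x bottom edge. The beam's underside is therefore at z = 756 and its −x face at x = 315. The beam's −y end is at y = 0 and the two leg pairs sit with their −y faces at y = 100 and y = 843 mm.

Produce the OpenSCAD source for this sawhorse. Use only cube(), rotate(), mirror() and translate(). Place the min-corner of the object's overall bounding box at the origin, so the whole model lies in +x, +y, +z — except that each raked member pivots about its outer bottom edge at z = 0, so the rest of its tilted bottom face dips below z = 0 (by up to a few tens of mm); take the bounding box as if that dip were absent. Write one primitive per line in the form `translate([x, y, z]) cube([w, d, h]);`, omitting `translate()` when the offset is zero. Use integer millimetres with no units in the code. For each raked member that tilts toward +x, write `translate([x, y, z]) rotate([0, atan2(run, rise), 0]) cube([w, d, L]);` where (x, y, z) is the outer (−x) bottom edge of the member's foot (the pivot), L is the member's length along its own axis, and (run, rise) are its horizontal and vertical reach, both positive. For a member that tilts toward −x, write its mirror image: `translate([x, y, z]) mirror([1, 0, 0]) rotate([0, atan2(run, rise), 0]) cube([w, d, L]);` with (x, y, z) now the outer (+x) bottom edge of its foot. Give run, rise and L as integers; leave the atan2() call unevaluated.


// leg length = √(315² + 756²) = 819
// right-leg outer foot x = 2·315 + 94 = 724
// beam min-corner = (315, 0, 756)
translate([315, 0, 756]) cube([94, 995, 74]);
translate([0, 100, 0]) rotate([0, atan2(315, 756), 0]) cube([38, 52, 819]);
translate([724, 100, 0]) mirror([1, 0, 0]) rotate([0, atan2(315, 756), 0]) cube([38, 52, 819]);
translate([0, 843, 0]) rotate([0, atan2(315, 756), 0]) cube([38, 52, 819]);
translate([724, 843, 0]) mirror([1, 0, 0]) rotate([0, atan2(315, 756), 0]) cube([38, 52, 819]);


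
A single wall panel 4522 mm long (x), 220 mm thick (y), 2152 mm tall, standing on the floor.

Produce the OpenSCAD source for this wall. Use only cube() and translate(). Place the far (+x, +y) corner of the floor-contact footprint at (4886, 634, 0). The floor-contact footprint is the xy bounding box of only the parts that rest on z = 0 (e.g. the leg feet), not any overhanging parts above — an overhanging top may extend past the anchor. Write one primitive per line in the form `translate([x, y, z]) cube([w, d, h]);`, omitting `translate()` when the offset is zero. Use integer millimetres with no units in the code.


translate([364, 414, 0]) cube([4522, 220, 2152]);


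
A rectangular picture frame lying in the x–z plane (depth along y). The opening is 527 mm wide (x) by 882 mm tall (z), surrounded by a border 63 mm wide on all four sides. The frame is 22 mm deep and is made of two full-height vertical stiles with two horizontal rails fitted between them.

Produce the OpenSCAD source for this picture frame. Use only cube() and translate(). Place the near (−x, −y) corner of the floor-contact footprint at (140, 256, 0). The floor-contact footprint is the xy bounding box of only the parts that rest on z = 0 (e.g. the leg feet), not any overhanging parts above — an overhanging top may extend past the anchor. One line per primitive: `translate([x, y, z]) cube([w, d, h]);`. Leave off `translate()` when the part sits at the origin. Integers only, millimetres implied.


translate([140, 256, 0]) cube([63, 22, 1008]);
translate([730, 256, 0]) cube([63, 22, 1008]);
translate([203, 256, 0]) cube([527, 22, 63]);
translate([203, 256, 945]) cube([527, 22, 63]);


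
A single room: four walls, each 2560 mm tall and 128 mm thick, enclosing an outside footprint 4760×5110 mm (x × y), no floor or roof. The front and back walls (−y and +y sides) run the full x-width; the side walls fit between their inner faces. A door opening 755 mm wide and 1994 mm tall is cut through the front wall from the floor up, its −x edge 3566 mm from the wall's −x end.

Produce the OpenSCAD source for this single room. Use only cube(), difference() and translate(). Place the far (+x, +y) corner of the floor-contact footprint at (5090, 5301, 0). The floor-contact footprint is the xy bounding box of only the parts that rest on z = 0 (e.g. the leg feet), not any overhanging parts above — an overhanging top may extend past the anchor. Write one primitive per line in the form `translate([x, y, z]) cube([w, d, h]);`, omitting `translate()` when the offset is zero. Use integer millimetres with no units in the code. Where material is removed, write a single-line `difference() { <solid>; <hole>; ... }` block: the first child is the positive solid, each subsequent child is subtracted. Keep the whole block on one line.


difference() { translate([330, 191, 0]) cube([4760, 128, 2560]); translate([3896, 191, 0]) cube([755, 128, 1994]); }
translate([330, 5173, 0]) cube([4760, 128, 2560]);
translate([330, 319, 0]) cube([128, 4854, 2560]);
translate([4962, 319, 0]) cube([128, 4854, 2560]);


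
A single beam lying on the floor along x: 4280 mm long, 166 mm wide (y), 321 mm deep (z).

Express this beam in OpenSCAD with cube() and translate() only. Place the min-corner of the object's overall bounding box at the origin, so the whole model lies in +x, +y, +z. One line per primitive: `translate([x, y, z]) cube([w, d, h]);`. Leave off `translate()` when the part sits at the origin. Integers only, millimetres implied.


cube([4280, 166, 321]);


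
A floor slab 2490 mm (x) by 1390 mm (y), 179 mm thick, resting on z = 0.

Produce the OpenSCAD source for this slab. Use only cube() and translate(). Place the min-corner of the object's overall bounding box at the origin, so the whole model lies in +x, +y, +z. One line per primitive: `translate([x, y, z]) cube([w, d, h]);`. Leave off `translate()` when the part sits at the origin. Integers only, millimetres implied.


cube([2490, 1390, 179]);


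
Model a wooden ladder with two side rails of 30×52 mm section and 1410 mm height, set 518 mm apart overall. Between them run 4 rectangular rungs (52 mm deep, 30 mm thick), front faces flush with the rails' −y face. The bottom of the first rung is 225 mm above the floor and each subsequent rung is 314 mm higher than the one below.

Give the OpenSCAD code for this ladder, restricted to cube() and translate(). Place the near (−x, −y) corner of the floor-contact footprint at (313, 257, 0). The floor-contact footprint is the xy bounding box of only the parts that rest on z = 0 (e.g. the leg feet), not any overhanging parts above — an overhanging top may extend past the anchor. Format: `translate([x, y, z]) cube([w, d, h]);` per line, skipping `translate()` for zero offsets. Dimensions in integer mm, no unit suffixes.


translate([313, 257, 0]) cube([30, 52, 1410]);
translate([801, 257, 0]) cube([30, 52, 1410]);
translate([343, 257, 225]) cube([458, 52, 30]);
translate([343, 257, 539]) cube([458, 52, 30]);
translate([343, 257, 853]) cube([458, 52, 30]);
translate([343, 257, 1167]) cube([458, 52, 30]);
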